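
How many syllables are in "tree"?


Word: "tree"
Syllable breakdown: tree
Counting: 1 part
= 1 syllable


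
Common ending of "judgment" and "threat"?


Word 1: "judgment"
Word 2: "threat"
Comparing from end:
  Pos -1: 't' == 't'
  Pos -2: 'n' != 'a' (stop)
LCS = "t" (length 1)


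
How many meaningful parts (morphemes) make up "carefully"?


Word: "carefully"
Morphemes: care + -ful + -ly
Each morpheme carries meaning
= 3 morphemes


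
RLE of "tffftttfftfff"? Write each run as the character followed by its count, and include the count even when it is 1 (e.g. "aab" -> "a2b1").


String: "tffftttfftfff"
Scanning for consecutive runs:
  't' x 1
  'f' x 3
  't' x 3
  'f' x 2
  't' x 1
  'f' x 3
RLE = "t1f3t3f2t1f3"


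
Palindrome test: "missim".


Word: "missim"
Reversed: "missim"
Forward == Backward? missim == missim
Palindrome = Yes


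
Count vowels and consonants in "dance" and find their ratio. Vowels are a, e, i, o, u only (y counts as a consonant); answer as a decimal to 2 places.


Word: "dance"
Vowels (a,e,i,o,u): 2
Consonants: 3
Ratio = 2/3
= 0.67


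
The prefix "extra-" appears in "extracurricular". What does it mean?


Prefix: extra-
Example: extracurricular = extra- + curricular
Meaning = beyond


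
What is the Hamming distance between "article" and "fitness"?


Comparing character by character (same length = 7):
  Pos 0: 'a' vs 'f' !=
  Pos 1: 'r' vs 'i' !=
  Pos 2: 't' vs 't' =
  Pos 3: 'i' vs 'n' !=
  Pos 4: 'c' vs 'e' !=
  Pos 5: 'l' vs 's' !=
  Pos 6: 'e' vs 's' !=
Hamming distance = 6


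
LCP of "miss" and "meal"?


Word 1: "miss"
Word 2: "meal"
Comparing from start:
  Pos 0: 'm' == 'm'
  Pos 1: 'i' != 'e' (stop)
LCP = "m" (length 1)


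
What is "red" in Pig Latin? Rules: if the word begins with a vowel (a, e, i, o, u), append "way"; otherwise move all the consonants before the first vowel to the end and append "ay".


Word: "red"
Starts with consonant(s) → move to end, add 'ay'
Consonant cluster: "r"
Pig Latin = "edray"


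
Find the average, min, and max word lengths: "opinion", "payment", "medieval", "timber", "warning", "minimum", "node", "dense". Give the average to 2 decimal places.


Lengths: "opinion"=7, "payment"=7, "medieval"=8, "timber"=6, "warning"=7, "minimum"=7, "node"=4, "dense"=5
Sum = 51, Count = 8
Average = 51/8 = 6.38
= avg=6.38, min=4, max=8


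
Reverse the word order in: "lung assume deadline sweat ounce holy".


Original: "lung assume deadline sweat ounce holy"
Words (1..n): lung | assume | deadline | sweat | ounce | holy
Reversed (n..1): holy | ounce | sweat | deadline | assume | lung
Result = "holy ounce sweat deadline assume lung"


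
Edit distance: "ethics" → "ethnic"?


Word 1: "ethics" (length 6)
Word 2: "ethnic" (length 6)
One optimal edit sequence (insert/delete/substitute each cost 1):
  1. keep 'e'
  2. keep 't'
  3. keep 'h'
  4. insert 'n'  (+1)
  5. keep 'i'
  6. keep 'c'
  7. delete 's'  (+1)
Total edit operations: 2
Edit distance = 2


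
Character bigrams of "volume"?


Word: "volume" (length 6)
Number of bigrams = 6 - 2 + 1 = 5
  Position 0: "vo"
  Position 1: "ol"
  Position 2: "lu"
  Position 3: "um"
  Position 4: "me"
Bigrams = "vo", "ol", "lu", "um", "me"


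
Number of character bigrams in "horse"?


Word: "horse" (length 5)
Number of 2-grams = length - 2 + 1 = 5 - 2 + 1
= 4


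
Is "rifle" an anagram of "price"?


Word 1: "price" → sorted: ceipr
Word 2: "rifle" → sorted: efilr
Same letters? ceipr != efilr
Anagram = No


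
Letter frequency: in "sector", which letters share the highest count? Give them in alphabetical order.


Word: "sector"
Letter counts:
  'c': 1
  'e': 1
  'o': 1
  'r': 1
  's': 1
  't': 1
Maximum count = 1
Most frequent = 'c', 'e', 'o', 'r', 's', 't' (1 time each)


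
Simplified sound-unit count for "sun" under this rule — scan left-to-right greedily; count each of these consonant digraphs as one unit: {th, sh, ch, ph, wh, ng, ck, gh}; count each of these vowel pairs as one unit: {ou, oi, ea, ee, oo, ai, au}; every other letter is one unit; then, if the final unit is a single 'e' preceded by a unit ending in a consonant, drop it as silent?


Word: "sun" (3 letters)
Left-to-right scan:
  [1] 's' (letter)
  [2] 'u' (letter)
  [3] 'n' (letter)
Units from scan: 3
Sound units = 3 units


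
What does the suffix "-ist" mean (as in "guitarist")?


Suffix: -ist
As in: guitarist -> guitar + -ist
Meaning = one who practices


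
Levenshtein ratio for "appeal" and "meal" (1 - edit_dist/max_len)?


Word 1: "appeal" (length 6)
Word 2: "meal" (length 4)
One optimal edit sequence:
  1. delete 'a'  (+1)
  2. delete 'p'  (+1)
  3. substitute 'p' -> 'm'  (+1)
  4. keep 'e'
  5. keep 'a'
  6. keep 'l'
Edit distance = 3
Max length = max(6, 4) = 6
Similarity = 1 - 3/6
= 0.5000


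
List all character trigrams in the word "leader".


Word: "leader" (length 6)
Number of trigrams = 6 - 3 + 1 = 4
  Position 0: "lea"
  Position 1: "ead"
  Position 2: "ade"
  Position 3: "der"
Trigrams = "lea", "ead", "ade", "der"


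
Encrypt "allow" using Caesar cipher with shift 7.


Word: "allow"
Shift: 7
Each letter → (letter + shift) mod 26:
  'a' (0) + 7 = 7 → 'h'
  'l' (11) + 7 = 18 → 's'
  'l' (11) + 7 = 18 → 's'
  'o' (14) + 7 = 21 → 'v'
  'w' (22) + 7 = 3 → 'd'
Result = "hssvd"


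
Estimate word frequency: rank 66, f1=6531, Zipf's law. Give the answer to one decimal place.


Zipf's law: f(r) = f(1) / r
f(1) = 6531
f(66) = 6531 / 66
= 99.0 occurrences


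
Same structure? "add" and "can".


Pattern of "add": [0, 1, 1]
Pattern of "can": [0, 1, 2]
Patterns do not match
Same pattern = No


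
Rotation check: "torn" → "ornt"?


Word: "torn", Candidate: "ornt"
Method: check if candidate is substring of word+word
"torntorn" contains "ornt"? Yes
Is rotation = Yes


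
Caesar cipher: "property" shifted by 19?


Word: "property"
Shift: 19
Each letter → (letter + shift) mod 26:
  'p' (15) + 19 = 8 → 'i'
  'r' (17) + 19 = 10 → 'k'
  'o' (14) + 19 = 7 → 'h'
  'p' (15) + 19 = 8 → 'i'
  'e' (4) + 19 = 23 → 'x'
  'r' (17) + 19 = 10 → 'k'
  't' (19) + 19 = 12 → 'm'
  'y' (24) + 19 = 17 → 'r'
Result = "ikhixkmr"


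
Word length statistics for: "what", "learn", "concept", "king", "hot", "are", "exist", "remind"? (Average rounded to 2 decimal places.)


Lengths: "what"=4, "learn"=5, "concept"=7, "king"=4, "hot"=3, "are"=3, "exist"=5, "remind"=6
Sum = 37, Count = 8
Average = 37/8 = 4.63
= avg=4.63, min=3, max=7


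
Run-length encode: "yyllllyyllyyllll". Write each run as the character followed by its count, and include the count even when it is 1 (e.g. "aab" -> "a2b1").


String: "yyllllyyllyyllll"
Scanning for consecutive runs:
  'y' x 2
  'l' x 4
  'y' x 2
  'l' x 2
  'y' x 2
  'l' x 4
RLE = "y2l4y2l2y2l4"


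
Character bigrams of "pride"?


Word: "pride" (length 5)
Number of bigrams = 5 - 2 + 1 = 4
  Position 0: "pr"
  Position 1: "ri"
  Position 2: "id"
  Position 3: "de"
Bigrams = "pr", "ri", "id", "de"


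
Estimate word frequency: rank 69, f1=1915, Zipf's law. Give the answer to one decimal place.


Zipf's law: f(r) = f(1) / r
f(1) = 1915
f(69) = 1915 / 69
= 27.8 occurrences


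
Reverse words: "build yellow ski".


Original: "build yellow ski"
Words (1..n): build | yellow | ski
Reversed (n..1): ski | yellow | build
Result = "ski yellow build"


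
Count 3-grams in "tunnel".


Word: "tunnel" (length 6)
Number of 3-grams = length - 3 + 1 = 6 - 3 + 1
= 4


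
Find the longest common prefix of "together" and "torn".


Word 1: "together"
Word 2: "torn"
Comparing from start:
  Pos 0: 't' == 't'
  Pos 1: 'o' == 'o'
  Pos 2: 'g' != 'r' (stop)
LCP = "to" (length 2)


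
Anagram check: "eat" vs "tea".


Word 1: "eat" → sorted: aet
Word 2: "tea" → sorted: aet
Same letters? aet == aet
Anagram = Yes


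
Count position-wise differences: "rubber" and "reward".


Comparing character by character (same length = 6):
  Pos 0: 'r' vs 'r' =
  Pos 1: 'u' vs 'e' !=
  Pos 2: 'b' vs 'w' !=
  Pos 3: 'b' vs 'a' !=
  Pos 4: 'e' vs 'r' !=
  Pos 5: 'r' vs 'd' !=
Hamming distance = 5


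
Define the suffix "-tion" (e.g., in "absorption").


Suffix: -tion
As in: absorption -> absorb + -tion, with a spelling change
Meaning = act or process


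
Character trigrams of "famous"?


Word: "famous" (length 6)
Number of trigrams = 6 - 3 + 1 = 4
  Position 0: "fam"
  Position 1: "amo"
  Position 2: "mou"
  Position 3: "ous"
Trigrams = "fam", "amo", "mou", "ous"


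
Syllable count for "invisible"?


Word: "invisible"
Syllable breakdown: in-vis-i-ble
Counting: 4 parts
= 4 syllables


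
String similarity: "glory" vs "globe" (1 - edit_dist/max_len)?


Word 1: "glory" (length 5)
Word 2: "globe" (length 5)
One optimal edit sequence:
  1. keep 'g'
  2. keep 'l'
  3. keep 'o'
  4. substitute 'r' -> 'b'  (+1)
  5. substitute 'y' -> 'e'  (+1)
Edit distance = 2
Max length = max(5, 5) = 5
Similarity = 1 - 2/5
= 0.6000


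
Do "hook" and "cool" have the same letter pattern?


Pattern of "hook": [0, 1, 1, 2]
Pattern of "cool": [0, 1, 1, 2]
Patterns match
Same pattern = Yes


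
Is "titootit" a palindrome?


Word: "titootit"
Reversed: "titootit"
Forward == Backward? titootit == titootit
Palindrome = Yes


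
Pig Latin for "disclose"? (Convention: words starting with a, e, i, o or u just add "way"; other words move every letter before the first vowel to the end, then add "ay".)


Word: "disclose"
Starts with consonant(s) → move to end, add 'ay'
Consonant cluster: "d"
Pig Latin = "iscloseday"


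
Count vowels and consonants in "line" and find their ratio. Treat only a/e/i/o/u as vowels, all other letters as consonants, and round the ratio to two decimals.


Word: "line"
Vowels (a,e,i,o,u): 2
Consonants: 2
Ratio = 2/2
= 1.00


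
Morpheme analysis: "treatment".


Word: "treatment"
Morphemes: treat | -ment
Each morpheme carries meaning
= 2 morphemes


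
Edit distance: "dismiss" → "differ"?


Word 1: "dismiss" (length 7)
Word 2: "differ" (length 6)
One optimal edit sequence (insert/delete/substitute each cost 1):
  1. keep 'd'
  2. keep 'i'
  3. delete 's'  (+1)
  4. substitute 'm' -> 'f'  (+1)
  5. substitute 'i' -> 'f'  (+1)
  6. substitute 's' -> 'e'  (+1)
  7. substitute 's' -> 'r'  (+1)
Total edit operations: 5
Edit distance = 5


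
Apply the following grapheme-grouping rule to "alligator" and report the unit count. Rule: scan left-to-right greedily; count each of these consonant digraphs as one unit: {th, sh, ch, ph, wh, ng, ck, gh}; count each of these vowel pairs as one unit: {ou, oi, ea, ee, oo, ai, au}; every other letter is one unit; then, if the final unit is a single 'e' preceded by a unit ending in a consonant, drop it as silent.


Word: "alligator" (9 letters)
Left-to-right scan:
  1. 'a' (letter)
  2. 'l' (letter)
  3. 'l' (letter)
  4. 'i' (letter)
  5. 'g' (letter)
  6. 'a' (letter)
  7. 't' (letter)
  8. 'o' (letter)
  9. 'r' (letter)
Units from scan: 9
Sound units = 9 units


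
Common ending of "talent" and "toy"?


Word 1: "talent"
Word 2: "toy"
Comparing from end:
  Pos -1: 't' != 'y' (stop)
LCS = "" (length 0)


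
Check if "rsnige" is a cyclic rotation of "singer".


Word: "singer", Candidate: "rsnige"
Method: check if candidate is substring of word+word
"singersinger" contains "rsnige"? No
Is rotation = No


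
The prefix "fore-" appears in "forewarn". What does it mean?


Prefix: fore-
Example: forewarn = fore- + warn
Meaning = before


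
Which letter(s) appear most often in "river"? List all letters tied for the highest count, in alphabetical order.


Word: "river"
Letter counts:
  'e': 1
  'i': 1
  'r': 2
  'v': 1
Maximum count = 2
Most frequent = 'r' (2 times each)


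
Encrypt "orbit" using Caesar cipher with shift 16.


Word: "orbit"
Shift: 16
Each letter → (letter + shift) mod 26:
  'o' (14) + 16 = 4 → 'e'
  'r' (17) + 16 = 7 → 'h'
  'b' (1) + 16 = 17 → 'r'
  'i' (8) + 16 = 24 → 'y'
  't' (19) + 16 = 9 → 'j'
Result = "ehryj"


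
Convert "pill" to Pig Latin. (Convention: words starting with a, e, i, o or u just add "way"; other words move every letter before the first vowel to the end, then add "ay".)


Word: "pill"
Starts with consonant(s) → move to end, add 'ay'
Consonant cluster: "p"
Pig Latin = "illpay"


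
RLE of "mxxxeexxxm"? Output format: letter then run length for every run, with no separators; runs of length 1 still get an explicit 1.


String: "mxxxeexxxm"
Scanning for consecutive runs:
  'm' x 1
  'x' x 3
  'e' x 2
  'x' x 3
  'm' x 1
RLE = "m1x3e2x3m1"


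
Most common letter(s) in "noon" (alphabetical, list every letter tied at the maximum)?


Word: "noon"
Letter counts:
  'n': 2
  'o': 2
Maximum count = 2
Most frequent = 'n', 'o' (2 times each)


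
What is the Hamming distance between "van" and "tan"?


Comparing character by character (same length = 3):
  Pos 0: 'v' vs 't' !=
  Pos 1: 'a' vs 'a' =
  Pos 2: 'n' vs 'n' =
Hamming distance = 1


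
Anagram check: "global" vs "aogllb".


Word 1: "global" → sorted: abgllo
Word 2: "aogllb" → sorted: abgllo
Same letters? abgllo == abgllo
Anagram = Yes


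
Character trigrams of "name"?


Word: "name" (length 4)
Number of trigrams = 4 - 3 + 1 = 2
  Position 0: "nam"
  Position 1: "ame"
Trigrams = "nam", "ame"


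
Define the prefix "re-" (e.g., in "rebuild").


Prefix: re-
As in: rebuild -> re- + build
Meaning = again


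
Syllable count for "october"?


Word: "october"
Syllable breakdown: oc / to / ber
Counting: 3 parts
= 3 syllables


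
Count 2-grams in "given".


Word: "given" (length 5)
Number of 2-grams = length - 2 + 1 = 5 - 2 + 1
= 4


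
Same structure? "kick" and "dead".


Pattern of "kick": [0, 1, 2, 0]
Pattern of "dead": [0, 1, 2, 0]
Patterns match
Same pattern = Yes


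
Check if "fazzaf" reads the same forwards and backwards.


Word: "fazzaf"
Reversed: "fazzaf"
Forward == Backward? fazzaf == fazzaf
Palindrome = Yes


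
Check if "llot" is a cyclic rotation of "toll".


Word: "toll", Candidate: "llot"
Method: check if candidate is substring of word+word
"tolltoll" contains "llot"? No
Is rotation = No


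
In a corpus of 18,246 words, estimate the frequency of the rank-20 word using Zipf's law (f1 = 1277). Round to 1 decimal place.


Zipf's law: f(r) = f(1) / r
f(1) = 1277
f(20) = 1277 / 20
= 63.9 occurrences


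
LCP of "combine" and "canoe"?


Word 1: "combine"
Word 2: "canoe"
Comparing from start:
  Pos 0: 'c' == 'c'
  Pos 1: 'o' != 'a' (stop)
LCP = "c" (length 1)


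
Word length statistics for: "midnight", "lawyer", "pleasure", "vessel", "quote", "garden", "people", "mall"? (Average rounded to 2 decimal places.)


Lengths: "midnight"=8, "lawyer"=6, "pleasure"=8, "vessel"=6, "quote"=5, "garden"=6, "people"=6, "mall"=4
Sum = 49, Count = 8
Average = 49/8 = 6.13
= avg=6.13, min=4, max=8


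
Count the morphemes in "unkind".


Word: "unkind"
Morphemes: un- | kind
Each morpheme carries meaning
= 2 morphemes


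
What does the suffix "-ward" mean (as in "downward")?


Suffix: -ward
Example: downward = down + -ward
Meaning = in the direction of


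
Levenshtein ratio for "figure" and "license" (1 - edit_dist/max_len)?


Word 1: "figure" (length 6)
Word 2: "license" (length 7)
One optimal edit sequence:
  1. substitute 'f' -> 'l'  (+1)
  2. keep 'i'
  3. insert 'c'  (+1)
  4. substitute 'g' -> 'e'  (+1)
  5. substitute 'u' -> 'n'  (+1)
  6. substitute 'r' -> 's'  (+1)
  7. keep 'e'
Edit distance = 5
Max length = max(6, 7) = 7
Similarity = 1 - 5/7
= 0.2857


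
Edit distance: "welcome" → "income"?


Word 1: "welcome" (length 7)
Word 2: "income" (length 6)
One optimal edit sequence (insert/delete/substitute each cost 1):
  1. delete 'w'  (+1)
  2. substitute 'e' -> 'i'  (+1)
  3. substitute 'l' -> 'n'  (+1)
  4. keep 'c'
  5. keep 'o'
  6. keep 'm'
  7. keep 'e'
Total edit operations: 3
Edit distance = 3


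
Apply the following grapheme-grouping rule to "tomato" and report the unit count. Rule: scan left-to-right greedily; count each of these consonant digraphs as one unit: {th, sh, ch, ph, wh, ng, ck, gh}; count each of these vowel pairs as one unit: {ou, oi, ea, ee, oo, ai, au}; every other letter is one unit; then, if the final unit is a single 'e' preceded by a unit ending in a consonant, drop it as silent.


Word: "tomato" (6 letters)
Left-to-right scan:
  1. 't' (letter)
  2. 'o' (letter)
  3. 'm' (letter)
  4. 'a' (letter)
  5. 't' (letter)
  6. 'o' (letter)
Units from scan: 6
Sound units = 6 units


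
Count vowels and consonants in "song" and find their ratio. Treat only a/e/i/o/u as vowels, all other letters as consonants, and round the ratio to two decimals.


Word: "song"
Vowels (a,e,i,o,u): 1
Consonants: 3
Ratio = 1/3
= 0.33


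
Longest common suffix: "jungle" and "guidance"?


Word 1: "jungle"
Word 2: "guidance"
Comparing from end:
  Pos -1: 'e' == 'e'
  Pos -2: 'l' != 'c' (stop)
LCS = "e" (length 1)


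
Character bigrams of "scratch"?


Word: "scratch" (length 7)
Number of bigrams = 7 - 2 + 1 = 6
  Position 0: "sc"
  Position 1: "cr"
  Position 2: "ra"
  Position 3: "at"
  Position 4: "tc"
  Position 5: "ch"
Bigrams = "sc", "cr", "ra", "at", "tc", "ch"


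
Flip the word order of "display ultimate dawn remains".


Original: "display ultimate dawn remains"
Words (1..n): display | ultimate | dawn | remains
Reversed (n..1): remains | dawn | ultimate | display
Result = "remains dawn ultimate display"


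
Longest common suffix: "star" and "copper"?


Word 1: "star"
Word 2: "copper"
Comparing from end:
  Pos -1: 'r' == 'r'
  Pos -2: 'a' != 'e' (stop)
LCS = "r" (length 1)


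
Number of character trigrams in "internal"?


Word: "internal" (length 8)
Number of 3-grams = length - 3 + 1 = 8 - 3 + 1
= 6


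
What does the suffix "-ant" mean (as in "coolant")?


Suffix: -ant
Example: coolant = cool + -ant
Meaning = one who / that which


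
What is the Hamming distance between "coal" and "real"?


Comparing character by character (same length = 4):
  Pos 0: 'c' vs 'r' !=
  Pos 1: 'o' vs 'e' !=
  Pos 2: 'a' vs 'a' =
  Pos 3: 'l' vs 'l' =
Hamming distance = 2


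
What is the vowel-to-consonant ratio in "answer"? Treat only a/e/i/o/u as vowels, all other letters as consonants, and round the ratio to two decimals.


Word: "answer"
Vowels (a,e,i,o,u): 2
Consonants: 4
Ratio = 2/4
= 0.50


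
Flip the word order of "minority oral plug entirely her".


Original: "minority oral plug entirely her"
Words (1..n): minority | oral | plug | entirely | her
Reversed (n..1): her | entirely | plug | oral | minority
Result = "her entirely plug oral minority"


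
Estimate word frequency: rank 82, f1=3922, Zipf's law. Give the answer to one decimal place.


Zipf's law: f(r) = f(1) / r
f(1) = 3922
f(82) = 3922 / 82
= 47.8 occurrences


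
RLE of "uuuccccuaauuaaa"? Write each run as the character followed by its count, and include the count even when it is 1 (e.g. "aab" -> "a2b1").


String: "uuuccccuaauuaaa"
Scanning for consecutive runs:
  'u' x 3
  'c' x 4
  'u' x 1
  'a' x 2
  'u' x 2
  'a' x 3
RLE = "u3c4u1a2u2a3"


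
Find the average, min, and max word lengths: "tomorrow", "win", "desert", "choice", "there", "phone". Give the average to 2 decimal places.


Lengths: "tomorrow"=8, "win"=3, "desert"=6, "choice"=6, "there"=5, "phone"=5
Sum = 33, Count = 6
Average = 33/6 = 5.50
= avg=5.50, min=3, max=8


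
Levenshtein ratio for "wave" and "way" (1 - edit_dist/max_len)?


Word 1: "wave" (length 4)
Word 2: "way" (length 3)
One optimal edit sequence:
  1. keep 'w'
  2. keep 'a'
  3. delete 'v'  (+1)
  4. substitute 'e' -> 'y'  (+1)
Edit distance = 2
Max length = max(4, 3) = 4
Similarity = 1 - 2/4
= 0.5000


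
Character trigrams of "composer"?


Word: "composer" (length 8)
Number of trigrams = 8 - 3 + 1 = 6
  Position 0: "com"
  Position 1: "omp"
  Position 2: "mpo"
  Position 3: "pos"
  Position 4: "ose"
  Position 5: "ser"
Trigrams = "com", "omp", "mpo", "pos", "ose", "ser"


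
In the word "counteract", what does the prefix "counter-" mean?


Prefix: counter-
Example: counteract = counter- + act
Meaning = against / opposite


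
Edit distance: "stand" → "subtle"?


Word 1: "stand" (length 5)
Word 2: "subtle" (length 6)
One optimal edit sequence (insert/delete/substitute each cost 1):
  1. keep 's'
  2. insert 'u'  (+1)
  3. substitute 't' -> 'b'  (+1)
  4. substitute 'a' -> 't'  (+1)
  5. substitute 'n' -> 'l'  (+1)
  6. substitute 'd' -> 'e'  (+1)
Total edit operations: 5
Edit distance = 5


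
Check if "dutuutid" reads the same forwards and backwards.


Word: "dutuutid"
Reversed: "dituutud"
Forward == Backward? dutuutid != dituutud
Palindrome = No


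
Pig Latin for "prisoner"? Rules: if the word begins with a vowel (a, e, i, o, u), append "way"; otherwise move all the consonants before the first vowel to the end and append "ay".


Word: "prisoner"
Starts with consonant(s) → move to end, add 'ay'
Consonant cluster: "pr"
Pig Latin = "isonerpray"


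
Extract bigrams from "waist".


Word: "waist" (length 5)
Number of bigrams = 5 - 2 + 1 = 4
  Position 0: "wa"
  Position 1: "ai"
  Position 2: "is"
  Position 3: "st"
Bigrams = "wa", "ai", "is", "st"


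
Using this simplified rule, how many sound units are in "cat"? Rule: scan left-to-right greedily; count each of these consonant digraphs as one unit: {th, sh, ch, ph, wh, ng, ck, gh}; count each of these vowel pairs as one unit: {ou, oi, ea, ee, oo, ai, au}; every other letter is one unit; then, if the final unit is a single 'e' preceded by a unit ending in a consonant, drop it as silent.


Word: "cat" (3 letters)
Left-to-right scan:
  [1] 'c' (letter)
  [2] 'a' (letter)
  [3] 't' (letter)
Units from scan: 3
Sound units = 3 units


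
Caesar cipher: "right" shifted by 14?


Word: "right"
Shift: 14
Each letter → (letter + shift) mod 26:
  'r' (17) + 14 = 5 → 'f'
  'i' (8) + 14 = 22 → 'w'
  'g' (6) + 14 = 20 → 'u'
  'h' (7) + 14 = 21 → 'v'
  't' (19) + 14 = 7 → 'h'
Result = "fwuvh"


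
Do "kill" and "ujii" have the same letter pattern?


Pattern of "kill": [0, 1, 2, 2]
Pattern of "ujii": [0, 1, 2, 2]
Patterns match
Same pattern = Yes


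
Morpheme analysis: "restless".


Word: "restless"
Morphemes: rest + -less
Each morpheme carries meaning
= 2 morphemes


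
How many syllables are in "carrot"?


Word: "carrot"
Syllable breakdown: car | rot
Counting: 2 parts
= 2 syllables


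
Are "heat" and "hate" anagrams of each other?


Word 1: "heat" → sorted: aeht
Word 2: "hate" → sorted: aeht
Same letters? aeht == aeht
Anagram = Yes


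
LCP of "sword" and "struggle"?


Word 1: "sword"
Word 2: "struggle"
Comparing from start:
  Pos 0: 's' == 's'
  Pos 1: 'w' != 't' (stop)
LCP = "s" (length 1)


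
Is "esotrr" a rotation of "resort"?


Word: "resort", Candidate: "esotrr"
Method: check if candidate is substring of word+word
"resortresort" contains "esotrr"? No
Is rotation = No


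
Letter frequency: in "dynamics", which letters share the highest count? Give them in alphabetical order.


Word: "dynamics"
Letter counts:
  'a': 1
  'c': 1
  'd': 1
  'i': 1
  'm': 1
  'n': 1
  's': 1
  'y': 1
Maximum count = 1
Most frequent = 'a', 'c', 'd', 'i', 'm', 'n', 's', 'y' (1 time each)


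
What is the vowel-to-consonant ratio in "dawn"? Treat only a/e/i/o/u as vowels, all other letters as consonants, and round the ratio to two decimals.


Word: "dawn"
Vowels (a,e,i,o,u): 1
Consonants: 3
Ratio = 1/3
= 0.33


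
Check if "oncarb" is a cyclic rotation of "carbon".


Word: "carbon", Candidate: "oncarb"
Method: check if candidate is substring of word+word
"carboncarbon" contains "oncarb"? Yes
Is rotation = Yes


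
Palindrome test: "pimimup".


Word: "pimimup"
Reversed: "pumimip"
Forward == Backward? pimimup != pumimip
Palindrome = No


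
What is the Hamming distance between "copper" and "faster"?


Comparing character by character (same length = 6):
  Pos 0: 'c' vs 'f' !=
  Pos 1: 'o' vs 'a' !=
  Pos 2: 'p' vs 's' !=
  Pos 3: 'p' vs 't' !=
  Pos 4: 'e' vs 'e' =
  Pos 5: 'r' vs 'r' =
Hamming distance = 4


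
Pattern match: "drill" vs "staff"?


Pattern of "drill": [0, 1, 2, 3, 3]
Pattern of "staff": [0, 1, 2, 3, 3]
Patterns match
Same pattern = Yes


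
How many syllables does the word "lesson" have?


Word: "lesson"
Syllable breakdown: les · son
Counting: 2 parts
= 2 syllables


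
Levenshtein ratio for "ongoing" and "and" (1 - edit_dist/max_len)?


Word 1: "ongoing" (length 7)
Word 2: "and" (length 3)
One optimal edit sequence:
  1. delete 'o'  (+1)
  2. delete 'n'  (+1)
  3. delete 'g'  (+1)
  4. delete 'o'  (+1)
  5. substitute 'i' -> 'a'  (+1)
  6. keep 'n'
  7. substitute 'g' -> 'd'  (+1)
Edit distance = 6
Max length = max(7, 3) = 7
Similarity = 1 - 6/7
= 0.1429


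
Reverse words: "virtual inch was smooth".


Original: "virtual inch was smooth"
Words (1..n): virtual | inch | was | smooth
Reversed (n..1): smooth | was | inch | virtual
Result = "smooth was inch virtual"


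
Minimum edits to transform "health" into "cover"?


Word 1: "health" (length 6)
Word 2: "cover" (length 5)
One optimal edit sequence (insert/delete/substitute each cost 1):
  1. delete 'h'  (+1)
  2. substitute 'e' -> 'c'  (+1)
  3. substitute 'a' -> 'o'  (+1)
  4. substitute 'l' -> 'v'  (+1)
  5. substitute 't' -> 'e'  (+1)
  6. substitute 'h' -> 'r'  (+1)
Total edit operations: 6
Edit distance = 6


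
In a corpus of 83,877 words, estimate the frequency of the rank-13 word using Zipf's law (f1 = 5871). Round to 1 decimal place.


Zipf's law: f(r) = f(1) / r
f(1) = 5871
f(13) = 5871 / 13
= 451.6 occurrences


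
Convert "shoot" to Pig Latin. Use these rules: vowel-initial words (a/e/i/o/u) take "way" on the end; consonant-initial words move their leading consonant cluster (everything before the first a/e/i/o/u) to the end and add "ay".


Word: "shoot"
Starts with consonant(s) → move to end, add 'ay'
Consonant cluster: "sh"
Pig Latin = "ootshay"


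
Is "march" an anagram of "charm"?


Word 1: "charm" → sorted: achmr
Word 2: "march" → sorted: achmr
Same letters? achmr == achmr
Anagram = Yes


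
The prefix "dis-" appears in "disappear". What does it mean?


Prefix: dis-
Example: disappear (dis- + appear)
Meaning = not / opposite


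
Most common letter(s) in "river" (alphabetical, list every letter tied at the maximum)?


Word: "river"
Letter counts:
  'e': 1
  'i': 1
  'r': 2
  'v': 1
Maximum count = 2
Most frequent = 'r' (2 times each)


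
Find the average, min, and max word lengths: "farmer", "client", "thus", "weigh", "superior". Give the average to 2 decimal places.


Lengths: "farmer"=6, "client"=6, "thus"=4, "weigh"=5, "superior"=8
Sum = 29, Count = 5
Average = 29/5 = 5.80
= avg=5.80, min=4, max=8


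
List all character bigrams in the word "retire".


Word: "retire" (length 6)
Number of bigrams = 6 - 2 + 1 = 5
  Position 0: "re"
  Position 1: "et"
  Position 2: "ti"
  Position 3: "ir"
  Position 4: "re"
Bigrams = "re", "et", "ti", "ir", "re"


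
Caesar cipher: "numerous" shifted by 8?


Word: "numerous"
Shift: 8
Each letter → (letter + shift) mod 26:
  'n' (13) + 8 = 21 → 'v'
  'u' (20) + 8 = 2 → 'c'
  'm' (12) + 8 = 20 → 'u'
  'e' (4) + 8 = 12 → 'm'
  'r' (17) + 8 = 25 → 'z'
  'o' (14) + 8 = 22 → 'w'
  'u' (20) + 8 = 2 → 'c'
  's' (18) + 8 = 0 → 'a'
Result = "vcumzwca"


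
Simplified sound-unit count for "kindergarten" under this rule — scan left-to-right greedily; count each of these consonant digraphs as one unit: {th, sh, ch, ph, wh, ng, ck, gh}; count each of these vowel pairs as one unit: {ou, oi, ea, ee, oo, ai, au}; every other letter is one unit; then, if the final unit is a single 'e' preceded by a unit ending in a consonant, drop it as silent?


Word: "kindergarten" (12 letters)
Left-to-right scan:
  [1] 'k' (letter)
  [2] 'i' (letter)
  [3] 'n' (letter)
  [4] 'd' (letter)
  [5] 'e' (letter)
  [6] 'r' (letter)
  [7] 'g' (letter)
  [8] 'a' (letter)
  [9] 'r' (letter)
  [10] 't' (letter)
  [11] 'e' (letter)
  [12] 'n' (letter)
Units from scan: 12
Sound units = 12 units


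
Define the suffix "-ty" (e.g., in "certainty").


Suffix: -ty
Example: certainty = certain + -ty
Meaning = quality of


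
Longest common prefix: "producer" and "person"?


Word 1: "producer"
Word 2: "person"
Comparing from start:
  Pos 0: 'p' == 'p'
  Pos 1: 'r' != 'e' (stop)
LCP = "p" (length 1)


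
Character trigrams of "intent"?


Word: "intent" (length 6)
Number of trigrams = 6 - 3 + 1 = 4
  Position 0: "int"
  Position 1: "nte"
  Position 2: "ten"
  Position 3: "ent"
Trigrams = "int", "nte", "ten", "ent"


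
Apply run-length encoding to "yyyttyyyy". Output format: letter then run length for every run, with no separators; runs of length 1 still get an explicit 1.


String: "yyyttyyyy"
Scanning for consecutive runs:
  'y' x 3
  't' x 2
  'y' x 4
RLE = "y3t2y4"


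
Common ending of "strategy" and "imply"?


Word 1: "strategy"
Word 2: "imply"
Comparing from end:
  Pos -1: 'y' == 'y'
  Pos -2: 'g' != 'l' (stop)
LCS = "y" (length 1)


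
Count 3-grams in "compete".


Word: "compete" (length 7)
Number of 3-grams = length - 3 + 1 = 7 - 3 + 1
= 5


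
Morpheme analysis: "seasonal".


Word: "seasonal"
Morphemes: season + -al
Each morpheme carries meaning
= 2 morphemes


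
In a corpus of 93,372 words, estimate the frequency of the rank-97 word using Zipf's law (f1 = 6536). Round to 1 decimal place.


Zipf's law: f(r) = f(1) / r
f(1) = 6536
f(97) = 6536 / 97
= 67.4 occurrences


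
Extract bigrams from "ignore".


Word: "ignore" (length 6)
Number of bigrams = 6 - 2 + 1 = 5
  Position 0: "ig"
  Position 1: "gn"
  Position 2: "no"
  Position 3: "or"
  Position 4: "re"
Bigrams = "ig", "gn", "no", "or", "re"


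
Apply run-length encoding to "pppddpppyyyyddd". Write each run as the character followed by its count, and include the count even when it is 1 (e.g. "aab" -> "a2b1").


String: "pppddpppyyyyddd"
Scanning for consecutive runs:
  'p' x 3
  'd' x 2
  'p' x 3
  'y' x 4
  'd' x 3
RLE = "p3d2p3y4d3"


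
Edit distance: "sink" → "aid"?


Word 1: "sink" (length 4)
Word 2: "aid" (length 3)
One optimal edit sequence (insert/delete/substitute each cost 1):
  1. substitute 's' -> 'a'  (+1)
  2. keep 'i'
  3. delete 'n'  (+1)
  4. substitute 'k' -> 'd'  (+1)
Total edit operations: 3
Edit distance = 3


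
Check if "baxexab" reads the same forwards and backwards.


Word: "baxexab"
Reversed: "baxexab"
Forward == Backward? baxexab == baxexab
Palindrome = Yes


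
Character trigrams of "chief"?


Word: "chief" (length 5)
Number of trigrams = 5 - 3 + 1 = 3
  Position 0: "chi"
  Position 1: "hie"
  Position 2: "ief"
Trigrams = "chi", "hie", "ief"


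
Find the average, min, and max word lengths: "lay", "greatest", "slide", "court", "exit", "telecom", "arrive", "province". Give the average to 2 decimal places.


Lengths: "lay"=3, "greatest"=8, "slide"=5, "court"=5, "exit"=4, "telecom"=7, "arrive"=6, "province"=8
Sum = 46, Count = 8
Average = 46/8 = 5.75
= avg=5.75, min=3, max=8


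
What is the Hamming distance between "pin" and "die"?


Comparing character by character (same length = 3):
  Pos 0: 'p' vs 'd' !=
  Pos 1: 'i' vs 'i' =
  Pos 2: 'n' vs 'e' !=
Hamming distance = 2


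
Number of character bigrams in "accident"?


Word: "accident" (length 8)
Number of 2-grams = length - 2 + 1 = 8 - 2 + 1
= 7


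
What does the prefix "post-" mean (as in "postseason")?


Prefix: post-
As in: postseason -> post- + season
Meaning = after


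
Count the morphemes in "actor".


Word: "actor"
Morphemes: act + -or
Each morpheme carries meaning
= 2 morphemes


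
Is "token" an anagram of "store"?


Word 1: "store" → sorted: eorst
Word 2: "token" → sorted: eknot
Same letters? eorst != eknot
Anagram = No


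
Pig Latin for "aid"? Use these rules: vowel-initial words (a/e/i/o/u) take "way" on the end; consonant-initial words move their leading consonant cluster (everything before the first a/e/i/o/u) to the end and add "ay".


Word: "aid"
Starts with vowel → add 'way'
Pig Latin = "aidway"


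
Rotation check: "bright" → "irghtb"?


Word: "bright", Candidate: "irghtb"
Method: check if candidate is substring of word+word
"brightbright" contains "irghtb"? No
Is rotation = No


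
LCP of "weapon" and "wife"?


Word 1: "weapon"
Word 2: "wife"
Comparing from start:
  Pos 0: 'w' == 'w'
  Pos 1: 'e' != 'i' (stop)
LCP = "w" (length 1)


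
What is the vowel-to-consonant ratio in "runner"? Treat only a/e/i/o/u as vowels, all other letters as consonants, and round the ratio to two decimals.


Word: "runner"
Vowels (a,e,i,o,u): 2
Consonants: 4
Ratio = 2/4
= 0.50


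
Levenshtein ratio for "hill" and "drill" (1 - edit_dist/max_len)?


Word 1: "hill" (length 4)
Word 2: "drill" (length 5)
One optimal edit sequence:
  1. insert 'd'  (+1)
  2. substitute 'h' -> 'r'  (+1)
  3. keep 'i'
  4. keep 'l'
  5. keep 'l'
Edit distance = 2
Max length = max(4, 5) = 5
Similarity = 1 - 2/5
= 0.6000


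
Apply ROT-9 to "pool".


Word: "pool"
Shift: 9
Each letter → (letter + shift) mod 26:
  'p' (15) + 9 = 24 → 'y'
  'o' (14) + 9 = 23 → 'x'
  'o' (14) + 9 = 23 → 'x'
  'l' (11) + 9 = 20 → 'u'
Result = "yxxu"


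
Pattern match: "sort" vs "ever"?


Pattern of "sort": [0, 1, 2, 3]
Pattern of "ever": [0, 1, 0, 2]
Patterns do not match
Same pattern = No


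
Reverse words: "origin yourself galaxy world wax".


Original: "origin yourself galaxy world wax"
Words (1..n): origin | yourself | galaxy | world | wax
Reversed (n..1): wax | world | galaxy | yourself | origin
Result = "wax world galaxy yourself origin"


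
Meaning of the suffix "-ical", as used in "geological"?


Suffix: -ical
Example: geological (geology + -ical, with a spelling change)
Meaning = relating to


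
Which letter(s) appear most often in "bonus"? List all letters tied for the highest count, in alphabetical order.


Word: "bonus"
Letter counts:
  'b': 1
  'n': 1
  'o': 1
  's': 1
  'u': 1
Maximum count = 1
Most frequent = 'b', 'n', 'o', 's', 'u' (1 time each)


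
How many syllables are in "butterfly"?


Word: "butterfly"
Syllable breakdown: but-ter-fly
Counting: 3 parts
= 3 syllables


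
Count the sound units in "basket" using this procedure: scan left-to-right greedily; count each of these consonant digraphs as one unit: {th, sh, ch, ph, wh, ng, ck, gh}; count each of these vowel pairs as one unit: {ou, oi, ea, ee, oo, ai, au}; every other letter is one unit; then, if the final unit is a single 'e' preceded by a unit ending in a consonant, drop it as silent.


Word: "basket" (6 letters)
Left-to-right scan:
  [1] 'b' (letter)
  [2] 'a' (letter)
  [3] 's' (letter)
  [4] 'k' (letter)
  [5] 'e' (letter)
  [6] 't' (letter)
Units from scan: 6
Sound units = 6 units


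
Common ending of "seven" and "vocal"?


Word 1: "seven"
Word 2: "vocal"
Comparing from end:
  Pos -1: 'n' != 'l' (stop)
LCS = "" (length 0)


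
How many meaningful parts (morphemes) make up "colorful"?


Word: "colorful"
Morphemes: color / -ful
Each morpheme carries meaning
= 2 morphemes


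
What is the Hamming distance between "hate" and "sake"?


Comparing character by character (same length = 4):
  Pos 0: 'h' vs 's' !=
  Pos 1: 'a' vs 'a' =
  Pos 2: 't' vs 'k' !=
  Pos 3: 'e' vs 'e' =
Hamming distance = 2


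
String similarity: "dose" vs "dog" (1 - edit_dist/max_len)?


Word 1: "dose" (length 4)
Word 2: "dog" (length 3)
One optimal edit sequence:
  1. keep 'd'
  2. keep 'o'
  3. delete 's'  (+1)
  4. substitute 'e' -> 'g'  (+1)
Edit distance = 2
Max length = max(4, 3) = 4
Similarity = 1 - 2/4
= 0.5000


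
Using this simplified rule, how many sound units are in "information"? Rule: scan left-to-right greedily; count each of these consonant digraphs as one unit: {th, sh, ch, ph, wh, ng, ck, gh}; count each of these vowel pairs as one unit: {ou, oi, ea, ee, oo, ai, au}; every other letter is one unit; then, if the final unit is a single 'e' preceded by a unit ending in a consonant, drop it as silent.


Word: "information" (11 letters)
Left-to-right scan:
  [1] 'i' (letter)
  [2] 'n' (letter)
  [3] 'f' (letter)
  [4] 'o' (letter)
  [5] 'r' (letter)
  [6] 'm' (letter)
  [7] 'a' (letter)
  [8] 't' (letter)
  [9] 'i' (letter)
  [10] 'o' (letter)
  [11] 'n' (letter)
Units from scan: 11
Sound units = 11 units


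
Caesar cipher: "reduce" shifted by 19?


Word: "reduce"
Shift: 19
Each letter → (letter + shift) mod 26:
  'r' (17) + 19 = 10 → 'k'
  'e' (4) + 19 = 23 → 'x'
  'd' (3) + 19 = 22 → 'w'
  'u' (20) + 19 = 13 → 'n'
  'c' (2) + 19 = 21 → 'v'
  'e' (4) + 19 = 23 → 'x'
Result = "kxwnvx"


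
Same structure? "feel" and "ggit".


Pattern of "feel": [0, 1, 1, 2]
Pattern of "ggit": [0, 0, 1, 2]
Patterns do not match
Same pattern = No


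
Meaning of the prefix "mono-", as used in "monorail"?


Prefix: mono-
Example: monorail (mono- + rail)
Meaning = one


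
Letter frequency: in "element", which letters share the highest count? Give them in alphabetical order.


Word: "element"
Letter counts:
  'e': 3
  'l': 1
  'm': 1
  'n': 1
  't': 1
Maximum count = 3
Most frequent = 'e' (3 times each)


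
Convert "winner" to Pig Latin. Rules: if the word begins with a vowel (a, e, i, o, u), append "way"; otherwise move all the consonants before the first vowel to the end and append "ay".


Word: "winner"
Starts with consonant(s) → move to end, add 'ay'
Consonant cluster: "w"
Pig Latin = "innerway"


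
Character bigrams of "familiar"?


Word: "familiar" (length 8)
Number of bigrams = 8 - 2 + 1 = 7
  Position 0: "fa"
  Position 1: "am"
  Position 2: "mi"
  Position 3: "il"
  Position 4: "li"
  Position 5: "ia"
  Position 6: "ar"
Bigrams = "fa", "am", "mi", "il", "li", "ia", "ar"


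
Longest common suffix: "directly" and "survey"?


Word 1: "directly"
Word 2: "survey"
Comparing from end:
  Pos -1: 'y' == 'y'
  Pos -2: 'l' != 'e' (stop)
LCS = "y" (length 1)


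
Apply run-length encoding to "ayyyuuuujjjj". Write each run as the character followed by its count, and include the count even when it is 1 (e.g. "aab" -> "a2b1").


String: "ayyyuuuujjjj"
Scanning for consecutive runs:
  'a' x 1
  'y' x 3
  'u' x 4
  'j' x 4
RLE = "a1y3u4j4"


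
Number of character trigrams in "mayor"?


Word: "mayor" (length 5)
Number of 3-grams = length - 3 + 1 = 5 - 3 + 1
= 3


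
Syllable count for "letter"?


Word: "letter"
Syllable breakdown: let | ter
Counting: 2 parts
= 2 syllables


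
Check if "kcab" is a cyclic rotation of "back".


Word: "back", Candidate: "kcab"
Method: check if candidate is substring of word+word
"backback" contains "kcab"? No
Is rotation = No


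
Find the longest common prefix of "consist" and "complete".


Word 1: "consist"
Word 2: "complete"
Comparing from start:
  Pos 0: 'c' == 'c'
  Pos 1: 'o' == 'o'
  Pos 2: 'n' != 'm' (stop)
LCP = "co" (length 2)


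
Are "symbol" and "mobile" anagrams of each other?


Word 1: "symbol" → sorted: blmosy
Word 2: "mobile" → sorted: beilmo
Same letters? blmosy != beilmo
Anagram = No


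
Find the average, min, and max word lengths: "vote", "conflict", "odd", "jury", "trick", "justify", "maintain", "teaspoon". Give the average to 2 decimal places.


Lengths: "vote"=4, "conflict"=8, "odd"=3, "jury"=4, "trick"=5, "justify"=7, "maintain"=8, "teaspoon"=8
Sum = 47, Count = 8
Average = 47/8 = 5.88
= avg=5.88, min=3, max=8
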